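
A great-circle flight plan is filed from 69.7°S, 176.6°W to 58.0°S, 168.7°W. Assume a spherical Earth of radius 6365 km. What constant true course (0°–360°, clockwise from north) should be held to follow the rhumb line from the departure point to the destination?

16.3°

Meridional parts: M(φ₁)=-1.7202, M(φ₂)=-1.2492 → ΔM = +0.4711;  Δλ = +0.1379 rad
tan C = Δλ / ΔM = +0.2927 → C = 16.32°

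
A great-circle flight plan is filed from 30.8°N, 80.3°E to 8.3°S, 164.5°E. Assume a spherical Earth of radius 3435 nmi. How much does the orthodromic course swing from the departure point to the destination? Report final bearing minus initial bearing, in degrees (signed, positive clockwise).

+21.2°

Initial bearing θ₁ = atan2(sin Δλ cos φ₂, cos φ₁ sin φ₂ − sin φ₁ cos φ₂ cos Δλ) = 100.09°
Final bearing θ₂ = (initial bearing from the destination back to the start) + 180° = 121.28°
Δθ = θ₂ − θ₁ = +21.2°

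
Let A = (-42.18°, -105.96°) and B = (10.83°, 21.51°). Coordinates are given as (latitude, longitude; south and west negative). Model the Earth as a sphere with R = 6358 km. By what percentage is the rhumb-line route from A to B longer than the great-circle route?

Great circle: σ = 2.1760 rad → d_gc = Rσ = 13835.1 km
Rhumb: Δφ = +0.9252, Δλ = +2.2248, Δψ = +1.0036, q = Δφ/Δψ = 0.9219 → d_rh = R√(Δφ²+q²Δλ²) = 14306.0 km
Excess = (14306.0 − 13835.1) / 13835.1 = 470.9 / 13835.1 = 3.40% ≈ 3.4%

3.4%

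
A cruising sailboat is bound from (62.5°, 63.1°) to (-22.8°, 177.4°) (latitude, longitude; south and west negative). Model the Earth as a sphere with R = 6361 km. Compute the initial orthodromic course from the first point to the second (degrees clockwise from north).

79.4°

θ = atan2( sin Δλ·cos φ₂ ,  cos φ₁ sin φ₂ − sin φ₁ cos φ₂ cos Δλ )
  = atan2(+0.8402, +0.1576) = 79.38°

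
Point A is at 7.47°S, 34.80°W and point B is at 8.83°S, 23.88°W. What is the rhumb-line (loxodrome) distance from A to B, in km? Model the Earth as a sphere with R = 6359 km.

Rhumb course C = atan2(Δλ, Δψ) with Δψ = ln[tan(π/4+φ₂/2)/tan(π/4+φ₁/2)] = -0.0240, Δλ = +0.1906 → C = 97.17°
d = R·|Δφ| / |cos C| = 6359·0.02374 / 0.12483 = 1209 km

1209 km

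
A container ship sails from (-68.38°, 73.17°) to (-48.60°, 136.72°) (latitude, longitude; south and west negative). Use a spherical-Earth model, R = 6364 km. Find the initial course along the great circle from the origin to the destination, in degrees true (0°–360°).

90.2°

N = sin Δλ·cos φ₂ = +0.5921;  D = cos φ₁ sin φ₂ − sin φ₁ cos φ₂ cos Δλ = -0.0025
initial course = atan2(N, D) = 90.25°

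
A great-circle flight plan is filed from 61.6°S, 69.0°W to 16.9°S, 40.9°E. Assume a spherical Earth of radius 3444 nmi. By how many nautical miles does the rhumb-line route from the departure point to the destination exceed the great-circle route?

434 nmi

Great circle: cos σ = sin φ₁ sin φ₂ + cos φ₁ cos φ₂ cos Δλ,  σ = 1.4698 rad → d_gc = 5062.0 nmi
Rhumb line: Δψ = +1.0749, q = Δφ/Δψ = 0.7258, d_rh = R√(Δφ²+q²Δλ²) = 5496.2 nmi
Excess = 5496.2 − 5062.0 = 434.2 ≈ 434 nmi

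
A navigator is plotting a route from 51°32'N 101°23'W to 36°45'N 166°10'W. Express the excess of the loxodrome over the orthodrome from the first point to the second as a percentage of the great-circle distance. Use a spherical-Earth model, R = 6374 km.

2.8%

Great circle: σ = 0.8219 rad → d_gc = Rσ = 5238.9 km
Rhumb: Δφ = -0.2580, Δλ = -1.1307, Δψ = -0.3625, q = Δφ/Δψ = 0.7118 → d_rh = R√(Δφ²+q²Δλ²) = 5387.4 km
Excess = (5387.4 − 5238.9) / 5238.9 = 148.5 / 5238.9 = 2.83% ≈ 2.8%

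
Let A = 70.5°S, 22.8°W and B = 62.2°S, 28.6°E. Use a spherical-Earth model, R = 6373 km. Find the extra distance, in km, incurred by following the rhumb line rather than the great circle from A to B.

69 km

Great circle: cos σ = sin φ₁ sin φ₂ + cos φ₁ cos φ₂ cos Δλ,  σ = 0.3737 rad → d_gc = 2381.8 km
Rhumb line: Δψ = +0.3648, q = Δφ/Δψ = 0.3971, d_rh = R√(Δφ²+q²Δλ²) = 2450.9 km
Excess = 2450.9 − 2381.8 = 69.1 ≈ 69 km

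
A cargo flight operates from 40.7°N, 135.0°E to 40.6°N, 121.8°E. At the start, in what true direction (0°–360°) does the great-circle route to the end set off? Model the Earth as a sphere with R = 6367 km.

N = sin Δλ·cos φ₂ = -0.1734;  D = cos φ₁ sin φ₂ − sin φ₁ cos φ₂ cos Δλ = +0.0113
initial course = atan2(N, D) = 273.74°

273.7°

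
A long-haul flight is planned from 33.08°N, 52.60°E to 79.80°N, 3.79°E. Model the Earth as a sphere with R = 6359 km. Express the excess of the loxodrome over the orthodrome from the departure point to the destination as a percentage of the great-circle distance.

Great circle: σ = 0.8829 rad → d_gc = Rσ = 5614.5 km
Rhumb: Δφ = +0.8154, Δλ = -0.8519, Δψ = +1.8039, q = Δφ/Δψ = 0.4520 → d_rh = R√(Δφ²+q²Δλ²) = 5734.3 km
Excess = (5734.3 − 5614.5) / 5614.5 = 119.8 / 5614.5 = 2.13% ≈ 2.1%

2.1%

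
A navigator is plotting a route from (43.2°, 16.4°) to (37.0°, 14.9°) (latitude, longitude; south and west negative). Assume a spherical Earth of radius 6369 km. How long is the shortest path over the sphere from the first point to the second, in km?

Haversine: a = sin²(Δφ/2)+cos φ₁ cos φ₂ sin²(Δλ/2) = 0.00302;  σ = 2·atan2(√a,√(1−a))
σ = 6.305° → d = Rσ = 6369·0.11004 = 701 km

701 km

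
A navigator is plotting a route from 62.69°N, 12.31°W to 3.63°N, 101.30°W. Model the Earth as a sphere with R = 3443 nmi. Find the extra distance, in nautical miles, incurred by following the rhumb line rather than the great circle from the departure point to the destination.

220 nmi

Great circle: cos σ = sin φ₁ sin φ₂ + cos φ₁ cos φ₂ cos Δλ,  σ = 1.5064 rad → d_gc = 5186.6 nmi
Rhumb line: Δψ = -1.3515, q = Δφ/Δψ = 0.7627, d_rh = R√(Δφ²+q²Δλ²) = 5406.4 nmi
Excess = 5406.4 − 5186.6 = 219.8 ≈ 220 nmi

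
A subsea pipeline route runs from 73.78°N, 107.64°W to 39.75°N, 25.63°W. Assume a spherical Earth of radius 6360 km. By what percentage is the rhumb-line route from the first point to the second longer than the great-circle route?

6.6%

Great circle: σ = 0.8713 rad → d_gc = Rσ = 5541.4 km
Rhumb: Δφ = -0.5939, Δλ = +1.4313, Δψ = -1.1912, q = Δφ/Δψ = 0.4986 → d_rh = R√(Δφ²+q²Δλ²) = 5905.2 km
Excess = (5905.2 − 5541.4) / 5541.4 = 363.8 / 5541.4 = 6.57% ≈ 6.6%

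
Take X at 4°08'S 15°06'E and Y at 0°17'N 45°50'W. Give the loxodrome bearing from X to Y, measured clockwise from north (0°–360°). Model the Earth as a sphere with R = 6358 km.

Δψ = ln[tan(π/4+φ₂/2)/tan(π/4+φ₁/2)] = +0.0771
Δλ = -1.0635 rad (taken the short way round)
course = atan2(Δλ, Δψ) = 274.15°

274.1°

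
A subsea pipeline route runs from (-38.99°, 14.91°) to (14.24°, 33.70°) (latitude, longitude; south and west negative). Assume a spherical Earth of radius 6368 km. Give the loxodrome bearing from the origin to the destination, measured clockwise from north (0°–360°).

Meridional parts: M(φ₁)=-0.7401, M(φ₂)=+0.2511 → ΔM = +0.9912;  Δλ = +0.3279 rad
tan C = Δλ / ΔM = +0.3309 → C = 18.31°

18.3°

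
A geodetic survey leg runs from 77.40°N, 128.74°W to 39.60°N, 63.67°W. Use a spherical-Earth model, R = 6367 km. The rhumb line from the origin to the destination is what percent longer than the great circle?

4.1%

Great circle: σ = 0.8053 rad → d_gc = Rσ = 5127.1 km
Rhumb: Δφ = -0.6597, Δλ = +1.1357, Δψ = -1.4498, q = Δφ/Δψ = 0.4550 → d_rh = R√(Δφ²+q²Δλ²) = 5335.8 km
Excess = (5335.8 − 5127.1) / 5127.1 = 208.7 / 5127.1 = 4.07% ≈ 4.1%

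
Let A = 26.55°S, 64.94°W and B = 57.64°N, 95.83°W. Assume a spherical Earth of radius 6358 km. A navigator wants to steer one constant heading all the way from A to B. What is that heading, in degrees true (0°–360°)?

Meridional parts: M(φ₁)=-0.4809, M(φ₂)=+1.2374 → ΔM = +1.7183;  Δλ = -0.5391 rad
tan C = Δλ / ΔM = -0.3138 → C = 342.58°

342.6°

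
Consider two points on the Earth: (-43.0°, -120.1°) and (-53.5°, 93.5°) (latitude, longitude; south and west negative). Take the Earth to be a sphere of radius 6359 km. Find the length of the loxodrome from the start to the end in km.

Rhumb course C = atan2(Δλ, Δψ) with Δψ = ln[tan(π/4+φ₂/2)/tan(π/4+φ₁/2)] = -0.2766, Δλ = -2.5552 → C = 263.82°
d = R·|Δφ| / |cos C| = 6359·0.18326 / 0.10761 = 10829 km

10829 km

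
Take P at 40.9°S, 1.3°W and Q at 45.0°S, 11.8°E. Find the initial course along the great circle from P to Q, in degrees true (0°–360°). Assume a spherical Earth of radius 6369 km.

117.5°

θ = atan2( sin Δλ·cos φ₂ ,  cos φ₁ sin φ₂ − sin φ₁ cos φ₂ cos Δλ )
  = atan2(+0.1603, -0.0835) = 117.53°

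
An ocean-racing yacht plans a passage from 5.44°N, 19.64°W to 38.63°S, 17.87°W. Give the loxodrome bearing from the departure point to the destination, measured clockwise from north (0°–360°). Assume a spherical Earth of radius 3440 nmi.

Δψ = ln[tan(π/4+φ₂/2)/tan(π/4+φ₁/2)] = -0.8271
Δλ = +0.0309 rad (taken the short way round)
course = atan2(Δλ, Δψ) = 177.86°

177.9°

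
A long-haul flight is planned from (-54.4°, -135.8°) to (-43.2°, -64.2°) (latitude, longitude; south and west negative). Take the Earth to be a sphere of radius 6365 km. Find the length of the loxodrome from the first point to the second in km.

Δψ = ln[tan(π/4+φ₂/2)/tan(π/4+φ₁/2)] = +0.2985;  Δφ = +0.1955 rad,  Δλ = +1.2497 rad
q = Δφ/Δψ = 0.6549
d = R·√(Δφ² + q²Δλ²) = 6365·0.84140 = 5356 km

5356 km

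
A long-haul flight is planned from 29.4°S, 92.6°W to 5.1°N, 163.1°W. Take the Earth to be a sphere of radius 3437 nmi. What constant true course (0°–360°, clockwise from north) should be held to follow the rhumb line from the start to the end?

297.0°

Δψ = ln[tan(π/4+φ₂/2)/tan(π/4+φ₁/2)] = +0.6264
Δλ = -1.2305 rad (taken the short way round)
course = atan2(Δλ, Δψ) = 296.98°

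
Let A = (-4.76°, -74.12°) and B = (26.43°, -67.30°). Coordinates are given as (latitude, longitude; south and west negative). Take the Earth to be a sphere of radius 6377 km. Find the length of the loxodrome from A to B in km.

3549 km

Δψ = ln[tan(π/4+φ₂/2)/tan(π/4+φ₁/2)] = +0.5618;  Δφ = +0.5444 rad,  Δλ = +0.1190 rad
q = Δφ/Δψ = 0.9691
d = R·√(Δφ² + q²Δλ²) = 6377·0.55645 = 3549 km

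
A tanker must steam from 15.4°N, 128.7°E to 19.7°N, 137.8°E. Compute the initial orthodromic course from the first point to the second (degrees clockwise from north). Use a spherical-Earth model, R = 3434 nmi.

62.3°

N = sin Δλ·cos φ₂ = +0.1489;  D = cos φ₁ sin φ₂ − sin φ₁ cos φ₂ cos Δλ = +0.0781
initial course = atan2(N, D) = 62.31°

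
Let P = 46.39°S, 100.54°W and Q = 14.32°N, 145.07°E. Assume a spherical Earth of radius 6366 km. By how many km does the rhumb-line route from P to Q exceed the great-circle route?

345 km

Great circle: cos σ = sin φ₁ sin φ₂ + cos φ₁ cos φ₂ cos Δλ,  σ = 2.0432 rad → d_gc = 13007.3 km
Rhumb line: Δψ = +1.1687, q = Δφ/Δψ = 0.9067, d_rh = R√(Δφ²+q²Δλ²) = 13352.3 km
Excess = 13352.3 − 13007.3 = 345.0 ≈ 345 km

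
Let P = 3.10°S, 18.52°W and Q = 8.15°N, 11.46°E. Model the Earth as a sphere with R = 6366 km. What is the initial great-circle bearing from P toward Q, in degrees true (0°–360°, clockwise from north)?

69.2°

θ = atan2( sin Δλ·cos φ₂ ,  cos φ₁ sin φ₂ − sin φ₁ cos φ₂ cos Δλ )
  = atan2(+0.4947, +0.1879) = 69.20°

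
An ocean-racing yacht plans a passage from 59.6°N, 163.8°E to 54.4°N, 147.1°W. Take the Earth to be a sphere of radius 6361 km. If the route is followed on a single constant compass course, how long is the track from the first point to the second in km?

Rhumb course C = atan2(Δλ, Δψ) with Δψ = ln[tan(π/4+φ₂/2)/tan(π/4+φ₁/2)] = -0.1670, Δλ = +0.8570 → C = 101.03°
d = R·|Δφ| / |cos C| = 6361·0.09076 / 0.19124 = 3019 km

3019 km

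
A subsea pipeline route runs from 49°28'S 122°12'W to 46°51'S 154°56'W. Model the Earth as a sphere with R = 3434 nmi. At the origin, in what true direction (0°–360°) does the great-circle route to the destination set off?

264.3°

θ = atan2( sin Δλ·cos φ₂ ,  cos φ₁ sin φ₂ − sin φ₁ cos φ₂ cos Δλ )
  = atan2(-0.3698, -0.0369) = 264.30°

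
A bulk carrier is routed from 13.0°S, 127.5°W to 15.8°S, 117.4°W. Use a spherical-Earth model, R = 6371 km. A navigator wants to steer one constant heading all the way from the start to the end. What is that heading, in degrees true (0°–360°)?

106.0°

Meridional parts: M(φ₁)=-0.2289, M(φ₂)=-0.2793 → ΔM = -0.0505;  Δλ = +0.1763 rad
tan C = Δλ / ΔM = -3.4934 → C = 105.97°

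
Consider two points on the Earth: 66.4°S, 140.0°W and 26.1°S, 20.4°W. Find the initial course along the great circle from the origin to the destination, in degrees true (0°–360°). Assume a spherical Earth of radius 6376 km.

θ = atan2( sin Δλ·cos φ₂ ,  cos φ₁ sin φ₂ − sin φ₁ cos φ₂ cos Δλ )
  = atan2(+0.7808, -0.5826) = 126.73°

126.7°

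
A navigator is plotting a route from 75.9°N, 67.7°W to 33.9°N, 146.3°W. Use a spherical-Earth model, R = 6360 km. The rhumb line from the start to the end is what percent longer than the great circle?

Great circle: σ = 0.9510 rad → d_gc = Rσ = 6048.1 km
Rhumb: Δφ = -0.7330, Δλ = -1.3718, Δψ = -1.4606, q = Δφ/Δψ = 0.5019 → d_rh = R√(Δφ²+q²Δλ²) = 6396.1 km
Excess = (6396.1 − 6048.1) / 6048.1 = 348.0 / 6048.1 = 5.754% ≈ 5.8%

5.8%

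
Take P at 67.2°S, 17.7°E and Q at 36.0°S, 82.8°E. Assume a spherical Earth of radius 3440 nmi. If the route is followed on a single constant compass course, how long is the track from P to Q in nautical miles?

2963 nmi

Rhumb course C = atan2(Δλ, Δψ) with Δψ = ln[tan(π/4+φ₂/2)/tan(π/4+φ₁/2)] = +0.9270, Δλ = +1.1362 → C = 50.79°
d = R·|Δφ| / |cos C| = 3440·0.54454 / 0.63217 = 2963 nmi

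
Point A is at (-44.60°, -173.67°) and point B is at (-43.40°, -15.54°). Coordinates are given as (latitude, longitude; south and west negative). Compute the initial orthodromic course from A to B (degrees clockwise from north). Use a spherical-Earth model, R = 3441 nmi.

N = sin Δλ·cos φ₂ = +0.2707;  D = cos φ₁ sin φ₂ − sin φ₁ cos φ₂ cos Δλ = -0.9627
initial course = atan2(N, D) = 164.30°

164.3°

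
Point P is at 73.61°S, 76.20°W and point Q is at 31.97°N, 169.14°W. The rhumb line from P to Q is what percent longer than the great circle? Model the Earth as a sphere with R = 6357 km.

Great circle: σ = 2.1179 rad → d_gc = Rσ = 13463.6 km
Rhumb: Δφ = +1.8427, Δλ = -1.6221, Δψ = +2.5273, q = Δφ/Δψ = 0.7291 → d_rh = R√(Δφ²+q²Δλ²) = 13919.5 km
Excess = (13919.5 − 13463.6) / 13463.6 = 455.9 / 13463.6 = 3.39% ≈ 3.4%

3.4%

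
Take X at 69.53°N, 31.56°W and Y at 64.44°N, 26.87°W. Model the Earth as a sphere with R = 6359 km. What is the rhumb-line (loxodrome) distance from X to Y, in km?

Rhumb course C = atan2(Δλ, Δψ) with Δψ = ln[tan(π/4+φ₂/2)/tan(π/4+φ₁/2)] = -0.2281, Δλ = +0.0819 → C = 160.26°
d = R·|Δφ| / |cos C| = 6359·0.08884 / 0.94124 = 600 km

600 km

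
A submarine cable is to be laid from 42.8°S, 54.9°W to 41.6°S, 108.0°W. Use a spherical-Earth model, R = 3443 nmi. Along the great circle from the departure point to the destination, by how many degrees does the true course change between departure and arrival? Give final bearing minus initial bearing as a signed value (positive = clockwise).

At departure: θ₁ = atan2(sin Δλ cos φ₂, cos φ₁ sin φ₂ − sin φ₁ cos φ₂ cos Δλ) = 253.07°
At arrival: θ₂ = atan2(sin Δλ cos φ₁, −cos φ₂ sin φ₁ + sin φ₂ cos φ₁ cos Δλ) = 290.18°
Δθ = θ₂ − θ₁ = +37.1°

+37.1°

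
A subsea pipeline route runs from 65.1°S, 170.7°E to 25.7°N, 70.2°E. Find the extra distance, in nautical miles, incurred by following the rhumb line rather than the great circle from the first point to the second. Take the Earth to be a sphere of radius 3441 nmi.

Great circle: cos σ = sin φ₁ sin φ₂ + cos φ₁ cos φ₂ cos Δλ,  σ = 2.0516 rad → d_gc = 7059.5 nmi
Rhumb line: Δψ = +1.9750, q = Δφ/Δψ = 0.8024, d_rh = R√(Δφ²+q²Δλ²) = 7293.3 nmi
Excess = 7293.3 − 7059.5 = 233.8 ≈ 234 nmi

234 nmi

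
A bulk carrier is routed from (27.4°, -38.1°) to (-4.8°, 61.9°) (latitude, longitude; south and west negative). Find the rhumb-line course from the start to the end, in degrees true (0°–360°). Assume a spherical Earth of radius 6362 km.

108.4°

Δψ = ln[tan(π/4+φ₂/2)/tan(π/4+φ₁/2)] = -0.5814
Δλ = +1.7453 rad (taken the short way round)
course = atan2(Δλ, Δψ) = 108.42°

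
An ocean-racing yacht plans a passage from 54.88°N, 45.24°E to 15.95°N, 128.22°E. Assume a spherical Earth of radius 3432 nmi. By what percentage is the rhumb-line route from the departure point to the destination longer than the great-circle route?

3.7%

Great circle: σ = 1.2741 rad → d_gc = Rσ = 4372.7 nmi
Rhumb: Δφ = -0.6795, Δλ = +1.4483, Δψ = -0.8685, q = Δφ/Δψ = 0.7823 → d_rh = R√(Δφ²+q²Δλ²) = 4534.0 nmi
Excess = (4534.0 − 4372.7) / 4372.7 = 161.3 / 4372.7 = 3.69% ≈ 3.7%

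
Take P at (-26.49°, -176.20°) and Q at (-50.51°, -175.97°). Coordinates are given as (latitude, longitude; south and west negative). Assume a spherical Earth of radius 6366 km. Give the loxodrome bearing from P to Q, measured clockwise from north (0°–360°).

Meridional parts: M(φ₁)=-0.4797, M(φ₂)=-1.0246 → ΔM = -0.5449;  Δλ = +0.0040 rad
tan C = Δλ / ΔM = -0.0074 → C = 179.58°

179.6°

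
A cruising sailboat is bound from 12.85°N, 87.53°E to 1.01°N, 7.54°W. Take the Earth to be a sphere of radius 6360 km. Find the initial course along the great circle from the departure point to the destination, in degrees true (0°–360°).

N = sin Δλ·cos φ₂ = -0.9959;  D = cos φ₁ sin φ₂ − sin φ₁ cos φ₂ cos Δλ = +0.0368
initial course = atan2(N, D) = 272.12°

272.1°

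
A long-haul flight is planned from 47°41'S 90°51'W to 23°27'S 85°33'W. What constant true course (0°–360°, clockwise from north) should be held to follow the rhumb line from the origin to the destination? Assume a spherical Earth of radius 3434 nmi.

9.9°

Meridional parts: M(φ₁)=-0.9492, M(φ₂)=-0.4212 → ΔM = +0.5280;  Δλ = +0.0925 rad
tan C = Δλ / ΔM = +0.1752 → C = 9.94°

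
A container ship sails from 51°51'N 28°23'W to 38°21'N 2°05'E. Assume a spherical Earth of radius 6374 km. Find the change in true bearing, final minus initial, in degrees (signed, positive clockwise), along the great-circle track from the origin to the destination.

At departure: θ₁ = atan2(sin Δλ cos φ₂, cos φ₁ sin φ₂ − sin φ₁ cos φ₂ cos Δλ) = 110.45°
At arrival: θ₂ = atan2(sin Δλ cos φ₁, −cos φ₂ sin φ₁ + sin φ₂ cos φ₁ cos Δλ) = 132.44°
Δθ = θ₂ − θ₁ = +22.0°

+22.0°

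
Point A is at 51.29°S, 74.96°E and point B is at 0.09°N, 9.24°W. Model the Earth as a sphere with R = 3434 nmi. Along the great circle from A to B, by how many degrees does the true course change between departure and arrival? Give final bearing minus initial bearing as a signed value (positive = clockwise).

Initial bearing θ₁ = atan2(sin Δλ cos φ₂, cos φ₁ sin φ₂ − sin φ₁ cos φ₂ cos Δλ) = 274.59°
Final bearing θ₂ = (initial bearing from the destination back to the start) + 180° = 321.44°
Δθ = θ₂ − θ₁ = +46.8°

+46.8°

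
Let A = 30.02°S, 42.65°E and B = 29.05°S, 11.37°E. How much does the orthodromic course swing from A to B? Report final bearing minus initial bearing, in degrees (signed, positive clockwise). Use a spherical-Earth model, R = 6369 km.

+15.7°

At departure: θ₁ = atan2(sin Δλ cos φ₂, cos φ₁ sin φ₂ − sin φ₁ cos φ₂ cos Δλ) = 264.13°
At arrival: θ₂ = atan2(sin Δλ cos φ₁, −cos φ₂ sin φ₁ + sin φ₂ cos φ₁ cos Δλ) = 279.85°
Δθ = θ₂ − θ₁ = +15.7°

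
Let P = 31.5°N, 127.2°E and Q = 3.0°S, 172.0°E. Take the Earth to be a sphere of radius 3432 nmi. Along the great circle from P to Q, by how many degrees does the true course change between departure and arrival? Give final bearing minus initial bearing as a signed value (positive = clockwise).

+12.1°

At departure: θ₁ = atan2(sin Δλ cos φ₂, cos φ₁ sin φ₂ − sin φ₁ cos φ₂ cos Δλ) = 120.52°
At arrival: θ₂ = atan2(sin Δλ cos φ₁, −cos φ₂ sin φ₁ + sin φ₂ cos φ₁ cos Δλ) = 132.65°
Δθ = θ₂ − θ₁ = +12.1°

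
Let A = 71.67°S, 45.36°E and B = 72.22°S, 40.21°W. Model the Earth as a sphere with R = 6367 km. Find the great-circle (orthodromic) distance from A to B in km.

Haversine: a = sin²(Δφ/2)+cos φ₁ cos φ₂ sin²(Δλ/2) = 0.04433;  σ = 2·atan2(√a,√(1−a))
σ = 24.309° → d = Rσ = 6367·0.42427 = 2701 km

2701 km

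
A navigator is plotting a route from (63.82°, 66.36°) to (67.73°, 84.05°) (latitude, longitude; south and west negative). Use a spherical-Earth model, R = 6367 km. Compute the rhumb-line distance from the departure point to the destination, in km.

915 km

Δψ = ln[tan(π/4+φ₂/2)/tan(π/4+φ₁/2)] = +0.1667;  Δφ = +0.0682 rad,  Δλ = +0.3087 rad
q = Δφ/Δψ = 0.4095
d = R·√(Δφ² + q²Δλ²) = 6367·0.14366 = 915 km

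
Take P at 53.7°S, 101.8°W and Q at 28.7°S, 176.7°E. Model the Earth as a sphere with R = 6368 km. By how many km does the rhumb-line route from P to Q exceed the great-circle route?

299 km

Great circle: cos σ = sin φ₁ sin φ₂ + cos φ₁ cos φ₂ cos Δλ,  σ = 1.0885 rad → d_gc = 6931.8 km
Rhumb line: Δψ = +0.5920, q = Δφ/Δψ = 0.7370, d_rh = R√(Δφ²+q²Δλ²) = 7231.1 km
Excess = 7231.1 − 6931.8 = 299.3 ≈ 299 km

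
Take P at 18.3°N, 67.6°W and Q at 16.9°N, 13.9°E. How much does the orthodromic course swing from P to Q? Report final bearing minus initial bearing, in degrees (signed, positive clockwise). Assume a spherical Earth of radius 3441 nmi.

Initial bearing θ₁ = atan2(sin Δλ cos φ₂, cos φ₁ sin φ₂ − sin φ₁ cos φ₂ cos Δλ) = 76.25°
Final bearing θ₂ = (initial bearing from the destination back to the start) + 180° = 105.46°
Δθ = θ₂ − θ₁ = +29.2°

+29.2°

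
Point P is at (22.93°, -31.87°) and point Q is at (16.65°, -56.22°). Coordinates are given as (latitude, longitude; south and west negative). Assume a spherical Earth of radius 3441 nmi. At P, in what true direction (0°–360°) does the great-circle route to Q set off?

259.1°

θ = atan2( sin Δλ·cos φ₂ ,  cos φ₁ sin φ₂ − sin φ₁ cos φ₂ cos Δλ )
  = atan2(-0.3950, -0.0762) = 259.08°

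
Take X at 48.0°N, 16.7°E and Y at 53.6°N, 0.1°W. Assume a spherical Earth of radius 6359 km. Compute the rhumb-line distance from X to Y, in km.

Δψ = ln[tan(π/4+φ₂/2)/tan(π/4+φ₁/2)] = +0.1549;  Δφ = +0.0977 rad,  Δλ = -0.2932 rad
q = Δφ/Δψ = 0.6310
d = R·√(Δφ² + q²Δλ²) = 6359·0.20925 = 1331 km

1331 km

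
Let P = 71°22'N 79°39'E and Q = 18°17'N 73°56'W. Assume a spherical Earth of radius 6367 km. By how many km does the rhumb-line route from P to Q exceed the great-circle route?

Great circle: cos σ = sin φ₁ sin φ₂ + cos φ₁ cos φ₂ cos Δλ,  σ = 1.5452 rad → d_gc = 9838.4 km
Rhumb line: Δψ = -1.4829, q = Δφ/Δψ = 0.6248, d_rh = R√(Δφ²+q²Δλ²) = 12186.0 km
Excess = 12186.0 − 9838.4 = 2347.6 ≈ 2348 km

2348 km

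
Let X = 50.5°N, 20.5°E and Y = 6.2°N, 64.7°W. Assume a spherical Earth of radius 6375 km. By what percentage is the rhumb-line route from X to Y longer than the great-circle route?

2.8%

Great circle: σ = 1.4341 rad → d_gc = Rσ = 9142.5 km
Rhumb: Δφ = -0.7732, Δλ = -1.4870, Δψ = -0.9159, q = Δφ/Δψ = 0.8442 → d_rh = R√(Δφ²+q²Δλ²) = 9398.7 km
Excess = (9398.7 − 9142.5) / 9142.5 = 256.2 / 9142.5 = 2.80% ≈ 2.8%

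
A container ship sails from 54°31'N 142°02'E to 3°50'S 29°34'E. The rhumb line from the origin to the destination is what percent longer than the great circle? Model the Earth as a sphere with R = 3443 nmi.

5.1%

Great circle: σ = 1.8502 rad → d_gc = Rσ = 6370.2 nmi
Rhumb: Δφ = -1.0184, Δλ = -1.9629, Δψ = -1.2066, q = Δφ/Δψ = 0.8440 → d_rh = R√(Δφ²+q²Δλ²) = 6695.8 nmi
Excess = (6695.8 − 6370.2) / 6370.2 = 325.6 / 6370.2 = 5.11% ≈ 5.1%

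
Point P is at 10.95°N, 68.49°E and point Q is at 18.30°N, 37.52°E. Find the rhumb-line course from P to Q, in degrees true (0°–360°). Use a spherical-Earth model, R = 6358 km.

283.8°

Meridional parts: M(φ₁)=+0.1923, M(φ₂)=+0.3250 → ΔM = +0.1327;  Δλ = -0.5405 rad
tan C = Δλ / ΔM = -4.0739 → C = 283.79°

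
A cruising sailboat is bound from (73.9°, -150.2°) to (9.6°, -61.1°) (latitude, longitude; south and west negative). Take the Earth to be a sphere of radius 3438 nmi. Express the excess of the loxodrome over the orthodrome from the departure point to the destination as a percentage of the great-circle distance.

5.8%

Great circle: σ = 1.4055 rad → d_gc = Rσ = 4832.2 nmi
Rhumb: Δφ = -1.1222, Δλ = +1.5551, Δψ = -1.7876, q = Δφ/Δψ = 0.6278 → d_rh = R√(Δφ²+q²Δλ²) = 5113.9 nmi
Excess = (5113.9 − 4832.2) / 4832.2 = 281.7 / 4832.2 = 5.83% ≈ 5.8%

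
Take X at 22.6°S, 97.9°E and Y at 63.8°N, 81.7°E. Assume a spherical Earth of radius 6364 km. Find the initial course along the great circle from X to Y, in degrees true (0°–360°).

352.9°

θ = atan2( sin Δλ·cos φ₂ ,  cos φ₁ sin φ₂ − sin φ₁ cos φ₂ cos Δλ )
  = atan2(-0.1232, +0.9913) = 352.92°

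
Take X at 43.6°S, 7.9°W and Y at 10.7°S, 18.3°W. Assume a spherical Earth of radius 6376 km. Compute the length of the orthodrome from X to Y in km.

Haversine: a = sin²(Δφ/2)+cos φ₁ cos φ₂ sin²(Δλ/2) = 0.08604;  σ = 2·atan2(√a,√(1−a))
σ = 34.113° → d = Rσ = 6376·0.59539 = 3796 km

3796 km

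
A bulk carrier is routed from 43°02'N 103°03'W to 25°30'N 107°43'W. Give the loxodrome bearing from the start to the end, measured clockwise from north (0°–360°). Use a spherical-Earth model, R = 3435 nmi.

192.3°

Δψ = ln[tan(π/4+φ₂/2)/tan(π/4+φ₁/2)] = -0.3731
Δλ = -0.0814 rad (taken the short way round)
course = atan2(Δλ, Δψ) = 192.31°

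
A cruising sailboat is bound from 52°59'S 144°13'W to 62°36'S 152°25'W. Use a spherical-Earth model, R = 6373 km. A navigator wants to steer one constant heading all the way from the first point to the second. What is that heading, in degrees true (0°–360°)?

204.3°

Meridional parts: M(φ₁)=-1.0944, M(φ₂)=-1.4115 → ΔM = -0.3172;  Δλ = -0.1431 rad
tan C = Δλ / ΔM = +0.4512 → C = 204.29°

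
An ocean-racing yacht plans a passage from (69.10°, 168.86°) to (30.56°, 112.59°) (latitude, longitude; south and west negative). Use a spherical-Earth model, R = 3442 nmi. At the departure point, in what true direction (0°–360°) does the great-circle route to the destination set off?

θ = atan2( sin Δλ·cos φ₂ ,  cos φ₁ sin φ₂ − sin φ₁ cos φ₂ cos Δλ )
  = atan2(-0.7161, -0.2653) = 249.67°

249.7°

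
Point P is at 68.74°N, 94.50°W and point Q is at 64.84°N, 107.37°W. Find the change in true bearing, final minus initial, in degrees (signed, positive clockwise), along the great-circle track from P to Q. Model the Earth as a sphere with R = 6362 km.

-11.8°

Initial bearing θ₁ = atan2(sin Δλ cos φ₂, cos φ₁ sin φ₂ − sin φ₁ cos φ₂ cos Δλ) = 238.49°
Final bearing θ₂ = (initial bearing from the destination back to the start) + 180° = 226.64°
Δθ = θ₂ − θ₁ = -11.8°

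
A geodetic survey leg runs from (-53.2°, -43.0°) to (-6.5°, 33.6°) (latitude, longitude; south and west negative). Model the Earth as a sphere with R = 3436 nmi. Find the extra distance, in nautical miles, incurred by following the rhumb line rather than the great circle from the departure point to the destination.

Great circle: cos σ = sin φ₁ sin φ₂ + cos φ₁ cos φ₂ cos Δλ,  σ = 1.3402 rad → d_gc = 4604.87 nmi
Rhumb line: Δψ = +0.9870, q = Δφ/Δψ = 0.8258, d_rh = R√(Δφ²+q²Δλ²) = 4715.39 nmi
Excess = 4715.39 − 4604.87 = 110.52 ≈ 111 nmi

111 nmi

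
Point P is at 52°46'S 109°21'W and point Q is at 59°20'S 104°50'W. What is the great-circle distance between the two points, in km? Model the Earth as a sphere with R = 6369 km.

782 km

cos σ = sin φ₁ sin φ₂ + cos φ₁ cos φ₂ cos Δλ
      = sin(-52.77°)sin(-59.33°) + cos(-52.77°)cos(-59.33°)cos(4.52°) = 0.9925
σ = 7.031° → d = Rσ = 6369·0.12271 = 782 km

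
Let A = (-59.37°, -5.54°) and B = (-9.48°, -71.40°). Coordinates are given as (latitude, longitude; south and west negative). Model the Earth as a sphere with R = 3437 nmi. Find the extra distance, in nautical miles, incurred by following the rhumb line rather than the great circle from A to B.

Great circle: cos σ = sin φ₁ sin φ₂ + cos φ₁ cos φ₂ cos Δλ,  σ = 1.2162 rad → d_gc = 4180.0 nmi
Rhumb line: Δψ = +1.1290, q = Δφ/Δψ = 0.7713, d_rh = R√(Δφ²+q²Δλ²) = 4271.0 nmi
Excess = 4271.0 − 4180.0 = 91.0 ≈ 91 nmi

91 nmi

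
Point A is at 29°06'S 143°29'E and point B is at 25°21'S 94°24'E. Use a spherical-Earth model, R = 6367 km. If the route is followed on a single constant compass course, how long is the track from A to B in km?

Δψ = ln[tan(π/4+φ₂/2)/tan(π/4+φ₁/2)] = +0.0736;  Δφ = +0.0654 rad,  Δλ = -0.8567 rad
q = Δφ/Δψ = 0.8890
d = R·√(Δφ² + q²Δλ²) = 6367·0.76436 = 4867 km

4867 km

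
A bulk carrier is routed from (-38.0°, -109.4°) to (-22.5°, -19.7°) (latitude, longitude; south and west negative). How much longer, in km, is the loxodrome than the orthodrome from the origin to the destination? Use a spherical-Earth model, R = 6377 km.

276 km

Great circle: cos σ = sin φ₁ sin φ₂ + cos φ₁ cos φ₂ cos Δλ,  σ = 1.3290 rad → d_gc = 8475.2 km
Rhumb line: Δψ = +0.3148, q = Δφ/Δψ = 0.8594, d_rh = R√(Δφ²+q²Δλ²) = 8751.5 km
Excess = 8751.5 − 8475.2 = 276.3 ≈ 276 km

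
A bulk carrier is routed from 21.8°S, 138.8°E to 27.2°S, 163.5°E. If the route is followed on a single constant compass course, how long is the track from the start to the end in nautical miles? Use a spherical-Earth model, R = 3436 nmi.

1386 nmi

Rhumb course C = atan2(Δλ, Δψ) with Δψ = ln[tan(π/4+φ₂/2)/tan(π/4+φ₁/2)] = -0.1036, Δλ = +0.4311 → C = 103.52°
d = R·|Δφ| / |cos C| = 3436·0.09425 / 0.23372 = 1386 nmi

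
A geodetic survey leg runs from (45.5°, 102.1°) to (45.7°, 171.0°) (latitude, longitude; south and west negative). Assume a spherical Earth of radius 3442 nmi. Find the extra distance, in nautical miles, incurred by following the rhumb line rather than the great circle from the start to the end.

Great circle: cos σ = sin φ₁ sin φ₂ + cos φ₁ cos φ₂ cos Δλ,  σ = 0.8139 rad → d_gc = 2801.3 nmi
Rhumb line: Δψ = +0.0050, q = Δφ/Δψ = 0.6997, d_rh = R√(Δφ²+q²Δλ²) = 2896.0 nmi
Excess = 2896.0 − 2801.3 = 94.7 ≈ 95 nmi

95 nmi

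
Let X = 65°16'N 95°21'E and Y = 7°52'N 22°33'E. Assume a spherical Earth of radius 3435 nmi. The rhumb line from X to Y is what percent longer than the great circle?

3.1%

Great circle: σ = 1.3213 rad → d_gc = Rσ = 4538.8 nmi
Rhumb: Δφ = -1.0018, Δλ = -1.2706, Δψ = -1.3798, q = Δφ/Δψ = 0.7261 → d_rh = R√(Δφ²+q²Δλ²) = 4678.1 nmi
Excess = (4678.1 − 4538.8) / 4538.8 = 139.3 / 4538.8 = 3.07% ≈ 3.1%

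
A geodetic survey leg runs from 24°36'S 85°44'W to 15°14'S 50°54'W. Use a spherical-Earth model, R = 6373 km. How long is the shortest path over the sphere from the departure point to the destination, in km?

3777 km

Haversine: a = sin²(Δφ/2)+cos φ₁ cos φ₂ sin²(Δλ/2) = 0.08526;  σ = 2·atan2(√a,√(1−a))
σ = 33.955° → d = Rσ = 6373·0.59264 = 3777 km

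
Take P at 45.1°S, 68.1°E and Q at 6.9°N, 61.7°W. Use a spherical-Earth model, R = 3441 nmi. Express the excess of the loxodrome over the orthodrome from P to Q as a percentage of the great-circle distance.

4.9%

Great circle: σ = 2.1337 rad → d_gc = Rσ = 7342.1 nmi
Rhumb: Δφ = +0.9076, Δλ = -2.2654, Δψ = +1.0046, q = Δφ/Δψ = 0.9034 → d_rh = R√(Δφ²+q²Δλ²) = 7704.1 nmi
Excess = (7704.1 − 7342.1) / 7342.1 = 362.0 / 7342.1 = 4.93% ≈ 4.9%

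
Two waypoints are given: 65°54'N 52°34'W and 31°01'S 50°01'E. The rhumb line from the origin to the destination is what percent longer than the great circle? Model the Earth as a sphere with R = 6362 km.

Great circle: σ = 2.1491 rad → d_gc = Rσ = 13672.6 km
Rhumb: Δφ = -1.6915, Δλ = +1.7904, Δψ = -2.1142, q = Δφ/Δψ = 0.8001 → d_rh = R√(Δφ²+q²Δλ²) = 14101.9 km
Excess = (14101.9 − 13672.6) / 13672.6 = 429.3 / 13672.6 = 3.14% ≈ 3.1%

3.1%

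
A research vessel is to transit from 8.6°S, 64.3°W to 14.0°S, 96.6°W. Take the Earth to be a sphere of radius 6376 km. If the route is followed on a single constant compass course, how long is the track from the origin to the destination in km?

Δψ = ln[tan(π/4+φ₂/2)/tan(π/4+φ₁/2)] = -0.0961;  Δφ = -0.0942 rad,  Δλ = -0.5637 rad
q = Δφ/Δψ = 0.9802
d = R·√(Δφ² + q²Δλ²) = 6376·0.56057 = 3574 km

3574 km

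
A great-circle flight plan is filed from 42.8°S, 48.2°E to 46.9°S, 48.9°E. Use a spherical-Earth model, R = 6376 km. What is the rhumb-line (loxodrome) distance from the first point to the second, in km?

460 km

Rhumb course C = atan2(Δλ, Δψ) with Δψ = ln[tan(π/4+φ₂/2)/tan(π/4+φ₁/2)] = -0.1010, Δλ = +0.0122 → C = 173.10°
d = R·|Δφ| / |cos C| = 6376·0.07156 / 0.99276 = 460 km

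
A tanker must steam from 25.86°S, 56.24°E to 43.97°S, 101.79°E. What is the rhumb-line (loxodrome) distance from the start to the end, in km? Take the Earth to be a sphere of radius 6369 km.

Rhumb course C = atan2(Δλ, Δψ) with Δψ = ln[tan(π/4+φ₂/2)/tan(π/4+φ₁/2)] = -0.3887, Δλ = +0.7950 → C = 116.05°
d = R·|Δφ| / |cos C| = 6369·0.31608 / 0.43922 = 4583 km

4583 km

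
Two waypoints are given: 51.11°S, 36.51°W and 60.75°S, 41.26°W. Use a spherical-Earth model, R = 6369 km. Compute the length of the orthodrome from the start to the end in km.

cos σ = sin φ₁ sin φ₂ + cos φ₁ cos φ₂ cos Δλ
      = sin(-51.11°)sin(-60.75°) + cos(-51.11°)cos(-60.75°)cos(-4.75°) = 0.9848
σ = 9.994° → d = Rσ = 6369·0.17443 = 1111 km

1111 km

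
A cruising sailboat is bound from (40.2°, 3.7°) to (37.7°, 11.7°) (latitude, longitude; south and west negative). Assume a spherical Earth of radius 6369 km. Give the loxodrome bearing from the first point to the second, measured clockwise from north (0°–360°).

111.9°

Meridional parts: M(φ₁)=+0.7675, M(φ₂)=+0.7114 → ΔM = -0.0561;  Δλ = +0.1396 rad
tan C = Δλ / ΔM = -2.4882 → C = 111.90°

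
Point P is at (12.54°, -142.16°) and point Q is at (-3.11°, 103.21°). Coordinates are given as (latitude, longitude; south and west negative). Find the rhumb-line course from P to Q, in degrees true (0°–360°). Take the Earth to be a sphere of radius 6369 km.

Δψ = ln[tan(π/4+φ₂/2)/tan(π/4+φ₁/2)] = -0.2749
Δλ = -2.0007 rad (taken the short way round)
course = atan2(Δλ, Δψ) = 262.18°

262.2°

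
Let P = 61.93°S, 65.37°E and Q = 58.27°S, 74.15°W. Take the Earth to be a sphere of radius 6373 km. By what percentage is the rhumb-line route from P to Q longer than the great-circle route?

Great circle: σ = 0.9737 rad → d_gc = Rσ = 6205.3 km
Rhumb: Δφ = +0.0639, Δλ = -2.4351, Δψ = +0.1283, q = Δφ/Δψ = 0.4979 → d_rh = R√(Δφ²+q²Δλ²) = 7737.4 km
Excess = (7737.4 − 6205.3) / 6205.3 = 1532.1 / 6205.3 = 24.69% ≈ 24.7%

24.7%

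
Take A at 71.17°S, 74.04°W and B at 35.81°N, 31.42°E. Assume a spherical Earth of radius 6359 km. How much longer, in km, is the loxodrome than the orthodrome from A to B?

544 km

Great circle: cos σ = sin φ₁ sin φ₂ + cos φ₁ cos φ₂ cos Δλ,  σ = 2.2441 rad → d_gc = 14270.1 km
Rhumb line: Δψ = +2.4670, q = Δφ/Δψ = 0.7568, d_rh = R√(Δφ²+q²Δλ²) = 14813.7 km
Excess = 14813.7 − 14270.1 = 543.6 ≈ 544 km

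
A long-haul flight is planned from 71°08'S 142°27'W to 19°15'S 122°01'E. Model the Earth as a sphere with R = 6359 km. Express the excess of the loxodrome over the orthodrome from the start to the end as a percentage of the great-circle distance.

7.3%

Great circle: σ = 1.2844 rad → d_gc = Rσ = 8167.2 km
Rhumb: Δφ = +0.9055, Δλ = -1.6674, Δψ = +1.4524, q = Δφ/Δψ = 0.6235 → d_rh = R√(Δφ²+q²Δλ²) = 8766.9 km
Excess = (8766.9 − 8167.2) / 8167.2 = 599.7 / 8167.2 = 7.34% ≈ 7.3%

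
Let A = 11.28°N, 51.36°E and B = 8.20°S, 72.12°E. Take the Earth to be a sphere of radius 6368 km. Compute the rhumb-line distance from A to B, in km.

3155 km

Δψ = ln[tan(π/4+φ₂/2)/tan(π/4+φ₁/2)] = -0.3418;  Δφ = -0.3400 rad,  Δλ = +0.3623 rad
q = Δφ/Δψ = 0.9948
d = R·√(Δφ² + q²Δλ²) = 6368·0.49550 = 3155 km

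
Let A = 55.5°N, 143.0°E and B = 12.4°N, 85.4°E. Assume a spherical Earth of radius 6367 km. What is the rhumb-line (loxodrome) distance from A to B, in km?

Rhumb course C = atan2(Δλ, Δψ) with Δψ = ln[tan(π/4+φ₂/2)/tan(π/4+φ₁/2)] = -0.9514, Δλ = -1.0053 → C = 226.58°
d = R·|Δφ| / |cos C| = 6367·0.75224 / 0.68737 = 6968 km

6968 km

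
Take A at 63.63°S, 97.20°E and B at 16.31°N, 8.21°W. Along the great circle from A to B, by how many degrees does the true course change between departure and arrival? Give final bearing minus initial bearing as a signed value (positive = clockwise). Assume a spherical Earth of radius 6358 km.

+69.0°

At departure: θ₁ = atan2(sin Δλ cos φ₂, cos φ₁ sin φ₂ − sin φ₁ cos φ₂ cos Δλ) = 263.60°
At arrival: θ₂ = atan2(sin Δλ cos φ₁, −cos φ₂ sin φ₁ + sin φ₂ cos φ₁ cos Δλ) = 332.62°
Δθ = θ₂ − θ₁ = +69.0°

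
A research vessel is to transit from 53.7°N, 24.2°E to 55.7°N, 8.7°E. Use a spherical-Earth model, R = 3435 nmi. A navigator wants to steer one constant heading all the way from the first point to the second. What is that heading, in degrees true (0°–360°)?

282.6°

Meridional parts: M(φ₁)=+1.1153, M(φ₂)=+1.1757 → ΔM = +0.0604;  Δλ = -0.2705 rad
tan C = Δλ / ΔM = -4.4773 → C = 282.59°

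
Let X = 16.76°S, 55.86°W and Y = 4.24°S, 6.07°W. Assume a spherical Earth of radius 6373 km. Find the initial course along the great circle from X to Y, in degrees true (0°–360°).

81.4°

N = sin Δλ·cos φ₂ = +0.7616;  D = cos φ₁ sin φ₂ − sin φ₁ cos φ₂ cos Δλ = +0.1149
initial course = atan2(N, D) = 81.42°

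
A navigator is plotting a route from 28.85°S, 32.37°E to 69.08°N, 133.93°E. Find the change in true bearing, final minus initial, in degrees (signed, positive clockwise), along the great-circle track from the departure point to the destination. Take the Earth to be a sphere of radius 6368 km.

+65.4°

Initial bearing θ₁ = atan2(sin Δλ cos φ₂, cos φ₁ sin φ₂ − sin φ₁ cos φ₂ cos Δλ) = 24.06°
Final bearing θ₂ = (initial bearing from the destination back to the start) + 180° = 89.44°
Δθ = θ₂ − θ₁ = +65.4°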